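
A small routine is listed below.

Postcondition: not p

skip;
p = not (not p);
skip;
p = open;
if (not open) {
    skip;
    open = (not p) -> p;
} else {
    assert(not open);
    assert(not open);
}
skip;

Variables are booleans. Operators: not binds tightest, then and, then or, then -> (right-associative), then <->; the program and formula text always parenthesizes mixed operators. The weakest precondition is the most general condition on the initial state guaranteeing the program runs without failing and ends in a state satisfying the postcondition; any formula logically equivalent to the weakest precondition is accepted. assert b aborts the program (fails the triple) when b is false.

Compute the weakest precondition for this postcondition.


Working backward. After the program, not p must hold.
Before skip: not p
Then branch requires not p; else branch requires (not open) and (not p).
Before the if: ((not open) -> (not p)) and (open -> ((not open) and (not p)))
Before p := open: open -> (not open)
Before skip: open -> (not open)
Before p := not (not p): open -> (not open)
Before skip: open -> (not open)
Answer: WP = open -> (not open)


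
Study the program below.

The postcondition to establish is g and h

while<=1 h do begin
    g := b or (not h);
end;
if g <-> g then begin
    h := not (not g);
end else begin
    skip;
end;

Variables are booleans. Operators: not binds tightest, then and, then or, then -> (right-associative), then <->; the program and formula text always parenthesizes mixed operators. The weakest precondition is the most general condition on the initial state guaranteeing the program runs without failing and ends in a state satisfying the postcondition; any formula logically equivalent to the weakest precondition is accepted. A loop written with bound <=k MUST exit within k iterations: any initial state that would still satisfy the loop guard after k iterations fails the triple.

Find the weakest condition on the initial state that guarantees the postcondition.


Working backward. After the program, g and h must hold.
Then branch requires g; else branch requires g and h.
Before the if: g
Before the loop (bound <=1), unroll the exhaustion recursion (WP_0 = exit-now case; WP_j = one more guarded iteration, up to j = 1):
  WP_0: (not h) and g
  WP_1: (h -> ((not h) and (b or (not h)))) and ((not h) -> g)
So before the loop: (h -> ((not h) and (b or (not h)))) and ((not h) -> g)
Answer: WP = (h -> ((not h) and (b or (not h)))) and ((not h) -> g)


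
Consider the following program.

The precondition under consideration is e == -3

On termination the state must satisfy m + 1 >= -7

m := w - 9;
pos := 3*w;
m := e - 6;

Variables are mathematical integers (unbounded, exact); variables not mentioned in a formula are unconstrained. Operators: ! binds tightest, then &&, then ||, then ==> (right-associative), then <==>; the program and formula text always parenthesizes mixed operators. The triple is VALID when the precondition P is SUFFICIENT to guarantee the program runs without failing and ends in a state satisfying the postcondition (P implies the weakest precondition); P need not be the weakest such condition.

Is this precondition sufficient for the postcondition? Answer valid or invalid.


Working backward. After the program, the postcondition m + 1 >= -7 must hold; in canonical form it is m >= -8.
Before m := e - 6: e >= -2
Before pos := 3*w: e >= -2
Before m := w - 9: e >= -2
The weakest precondition is e >= -2.
Check whether e == -3 implies it.
Countermodel: at the initial state e = -3, the precondition holds but the weakest precondition fails.
Answer: invalid


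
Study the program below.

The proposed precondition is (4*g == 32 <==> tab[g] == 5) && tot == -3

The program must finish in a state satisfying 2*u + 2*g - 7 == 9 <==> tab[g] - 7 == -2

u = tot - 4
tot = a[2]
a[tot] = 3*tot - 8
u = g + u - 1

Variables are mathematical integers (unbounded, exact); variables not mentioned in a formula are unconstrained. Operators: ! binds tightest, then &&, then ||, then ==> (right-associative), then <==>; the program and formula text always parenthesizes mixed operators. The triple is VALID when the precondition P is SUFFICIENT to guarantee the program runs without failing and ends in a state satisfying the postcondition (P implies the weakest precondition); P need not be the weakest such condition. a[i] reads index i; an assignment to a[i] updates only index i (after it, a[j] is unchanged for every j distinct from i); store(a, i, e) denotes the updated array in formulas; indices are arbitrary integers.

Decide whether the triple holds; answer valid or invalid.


Working backward. After the program, the postcondition 2*u + 2*g - 7 == 9 <==> tab[g] - 7 == -2 must hold; in canonical form it is 2*g + 2*u == 16 <==> tab[g] == 5.
Before u := g + u - 1: 4*g + 2*u == 18 <==> tab[g] == 5
Before a[tot] := 3*tot - 8: 4*g + 2*u == 18 <==> tab[g] == 5
Before tot := a[2]: 4*g + 2*u == 18 <==> tab[g] == 5
Before u := tot - 4: 4*g + 2*tot == 26 <==> tab[g] == 5
The weakest precondition is 4*g + 2*tot == 26 <==> tab[g] == 5.
Check whether (4*g == 32 <==> tab[g] == 5) && tot == -3 implies it.
Every state satisfying the precondition satisfies the weakest precondition: the implication holds.
Answer: valid


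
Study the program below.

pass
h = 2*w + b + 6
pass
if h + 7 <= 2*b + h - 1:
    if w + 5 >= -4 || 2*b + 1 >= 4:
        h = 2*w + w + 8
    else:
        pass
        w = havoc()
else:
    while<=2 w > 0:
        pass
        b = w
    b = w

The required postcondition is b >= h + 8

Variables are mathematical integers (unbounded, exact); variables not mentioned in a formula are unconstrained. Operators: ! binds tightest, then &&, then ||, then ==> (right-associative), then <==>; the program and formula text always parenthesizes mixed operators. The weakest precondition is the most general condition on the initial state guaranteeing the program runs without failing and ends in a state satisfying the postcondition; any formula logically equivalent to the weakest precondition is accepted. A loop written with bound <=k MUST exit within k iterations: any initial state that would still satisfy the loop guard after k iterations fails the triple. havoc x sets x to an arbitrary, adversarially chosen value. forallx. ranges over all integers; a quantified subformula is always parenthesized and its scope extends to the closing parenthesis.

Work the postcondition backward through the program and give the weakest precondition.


Working backward. After the program, b >= h + 8 must hold.
Then branch requires ((w >= -9 || 2*b >= 3) ==> b >= 3*w + 16) && ((!(w >= -9 || 2*b >= 3)) ==> b >= h + 8); else branch requires (w > 0 ==> ((w > 0 ==> ((!(w > 0)) && w >= h + 8)) && ((!(w > 0)) ==> w >= h + 8))) && ((!(w > 0)) ==> w >= h + 8).
Before the if: (2*b >= 8 ==> (((w >= -9 || 2*b >= 3) ==> b >= 3*w + 16) && ((!(w >= -9 || 2*b >= 3)) ==> b >= h + 8))) && ((!(2*b >= 8)) ==> ((w > 0 ==> ((w > 0 ==> ((!(w > 0)) && w >= h + 8)) && ((!(w > 0)) ==> w >= h + 8))) && ((!(w > 0)) ==> w >= h + 8)))
Before skip: (2*b >= 8 ==> (((w >= -9 || 2*b >= 3) ==> b >= 3*w + 16) && ((!(w >= -9 || 2*b >= 3)) ==> b >= h + 8))) && ((!(2*b >= 8)) ==> ((w > 0 ==> ((w > 0 ==> ((!(w > 0)) && w >= h + 8)) && ((!(w > 0)) ==> w >= h + 8))) && ((!(w > 0)) ==> w >= h + 8)))
Before h := 2*w + b + 6: (2*b >= 8 ==> (((w >= -9 || 2*b >= 3) ==> b >= 3*w + 16) && ((!(w >= -9 || 2*b >= 3)) ==> 2*w <= -14))) && ((!(2*b >= 8)) ==> ((w > 0 ==> ((w > 0 ==> ((!(w > 0)) && b + w <= -14)) && ((!(w > 0)) ==> b + w <= -14))) && ((!(w > 0)) ==> b + w <= -14)))
Before skip: (2*b >= 8 ==> (((w >= -9 || 2*b >= 3) ==> b >= 3*w + 16) && ((!(w >= -9 || 2*b >= 3)) ==> 2*w <= -14))) && ((!(2*b >= 8)) ==> ((w > 0 ==> ((w > 0 ==> ((!(w > 0)) && b + w <= -14)) && ((!(w > 0)) ==> b + w <= -14))) && ((!(w > 0)) ==> b + w <= -14)))
Answer: WP = (2*b >= 8 ==> (((w >= -9 || 2*b >= 3) ==> b >= 3*w + 16) && ((!(w >= -9 || 2*b >= 3)) ==> 2*w <= -14))) && ((!(2*b >= 8)) ==> ((w > 0 ==> ((w > 0 ==> ((!(w > 0)) && b + w <= -14)) && ((!(w > 0)) ==> b + w <= -14))) && ((!(w > 0)) ==> b + w <= -14)))


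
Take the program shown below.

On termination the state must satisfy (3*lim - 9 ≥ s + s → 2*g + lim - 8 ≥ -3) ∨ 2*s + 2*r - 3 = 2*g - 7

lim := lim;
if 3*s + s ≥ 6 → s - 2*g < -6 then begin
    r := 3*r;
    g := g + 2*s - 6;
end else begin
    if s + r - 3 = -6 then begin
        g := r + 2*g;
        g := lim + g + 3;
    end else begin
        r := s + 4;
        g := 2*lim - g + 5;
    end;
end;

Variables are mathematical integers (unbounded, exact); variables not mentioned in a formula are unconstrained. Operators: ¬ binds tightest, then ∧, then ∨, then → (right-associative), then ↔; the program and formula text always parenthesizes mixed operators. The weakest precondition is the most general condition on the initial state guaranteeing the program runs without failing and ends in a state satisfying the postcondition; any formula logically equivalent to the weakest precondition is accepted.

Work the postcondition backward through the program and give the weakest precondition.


Working backward. After the program, the postcondition (3*lim - 9 ≥ s + s → 2*g + lim - 8 ≥ -3) ∨ 2*s + 2*r - 3 = 2*g - 7 must hold; in canonical form it is (3*lim ≥ 2*s + 9 → 2*g + lim ≥ 5) ∨ 2*r + 2*s = 2*g - 4.
Then branch requires (3*lim ≥ 2*s + 9 → 2*g + lim + 4*s ≥ 17) ∨ 6*r = 2*g + 2*s - 16; else branch requires (r + s = -3 → ((3*lim ≥ 2*s + 9 → 4*g + 3*lim + 2*r ≥ -1) ∨ 2*s = 4*g + 2*lim + 2)) ∧ ((¬(r + s = -3)) → ((3*lim ≥ 2*s + 9 → 5*lim ≥ 2*g - 5) ∨ 2*g + 4*s = 4*lim - 2)).
Before the if: ((4*s ≥ 6 → s < 2*g - 6) → ((3*lim ≥ 2*s + 9 → 2*g + lim + 4*s ≥ 17) ∨ 6*r = 2*g + 2*s - 16)) ∧ ((¬(4*s ≥ 6 → s < 2*g - 6)) → ((r + s = -3 → ((3*lim ≥ 2*s + 9 → 4*g + 3*lim + 2*r ≥ -1) ∨ 2*s = 4*g + 2*lim + 2)) ∧ ((¬(r + s = -3)) → ((3*lim ≥ 2*s + 9 → 5*lim ≥ 2*g - 5) ∨ 2*g + 4*s = 4*lim - 2))))
Before lim := lim: ((4*s ≥ 6 → s < 2*g - 6) → ((3*lim ≥ 2*s + 9 → 2*g + lim + 4*s ≥ 17) ∨ 6*r = 2*g + 2*s - 16)) ∧ ((¬(4*s ≥ 6 → s < 2*g - 6)) → ((r + s = -3 → ((3*lim ≥ 2*s + 9 → 4*g + 3*lim + 2*r ≥ -1) ∨ 2*s = 4*g + 2*lim + 2)) ∧ ((¬(r + s = -3)) → ((3*lim ≥ 2*s + 9 → 5*lim ≥ 2*g - 5) ∨ 2*g + 4*s = 4*lim - 2))))
Answer: WP = ((4*s ≥ 6 → s < 2*g - 6) → ((3*lim ≥ 2*s + 9 → 2*g + lim + 4*s ≥ 17) ∨ 6*r = 2*g + 2*s - 16)) ∧ ((¬(4*s ≥ 6 → s < 2*g - 6)) → ((r + s = -3 → ((3*lim ≥ 2*s + 9 → 4*g + 3*lim + 2*r ≥ -1) ∨ 2*s = 4*g + 2*lim + 2)) ∧ ((¬(r + s = -3)) → ((3*lim ≥ 2*s + 9 → 5*lim ≥ 2*g - 5) ∨ 2*g + 4*s = 4*lim - 2))))


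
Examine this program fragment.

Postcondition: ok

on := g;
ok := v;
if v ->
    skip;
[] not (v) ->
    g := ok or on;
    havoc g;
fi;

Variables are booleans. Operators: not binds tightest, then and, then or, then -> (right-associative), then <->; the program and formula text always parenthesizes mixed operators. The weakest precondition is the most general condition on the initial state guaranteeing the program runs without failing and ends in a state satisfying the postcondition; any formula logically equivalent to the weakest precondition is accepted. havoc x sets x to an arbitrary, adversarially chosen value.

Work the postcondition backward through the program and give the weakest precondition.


Working backward. After the program, ok must hold.
Then branch requires ok; else branch requires ok.
Before the if: (v -> ok) and ((not v) -> ok)
Before ok := v: (not v) -> v
Before on := g: (not v) -> v
Answer: WP = (not v) -> v


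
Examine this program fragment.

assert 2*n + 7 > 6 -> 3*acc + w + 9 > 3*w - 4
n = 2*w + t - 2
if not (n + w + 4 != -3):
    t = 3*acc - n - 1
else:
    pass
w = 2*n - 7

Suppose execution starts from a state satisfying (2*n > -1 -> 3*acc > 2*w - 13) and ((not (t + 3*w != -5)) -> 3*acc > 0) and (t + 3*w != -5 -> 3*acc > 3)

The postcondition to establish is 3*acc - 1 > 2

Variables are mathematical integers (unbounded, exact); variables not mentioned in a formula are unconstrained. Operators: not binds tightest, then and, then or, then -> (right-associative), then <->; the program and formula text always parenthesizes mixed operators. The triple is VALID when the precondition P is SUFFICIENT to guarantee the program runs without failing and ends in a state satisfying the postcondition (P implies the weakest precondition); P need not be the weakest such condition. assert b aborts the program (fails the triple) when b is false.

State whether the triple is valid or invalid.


Working backward. After the program, the postcondition 3*acc - 1 > 2 must hold; in canonical form it is 3*acc > 3.
Before w := 2*n - 7: 3*acc > 3
Then branch requires 3*acc > 3; else branch requires 3*acc > 3.
Before the if: ((not (n + w != -7)) -> 3*acc > 3) and (n + w != -7 -> 3*acc > 3)
Before n := 2*w + t - 2: ((not (t + 3*w != -5)) -> 3*acc > 3) and (t + 3*w != -5 -> 3*acc > 3)
Before assert 2*n + 7 > 6 -> 3*acc + w + 9 > 3*w - 4: (2*n > -1 -> 3*acc > 2*w - 13) and ((not (t + 3*w != -5)) -> 3*acc > 3) and (t + 3*w != -5 -> 3*acc > 3)
The weakest precondition is (2*n > -1 -> 3*acc > 2*w - 13) and ((not (t + 3*w != -5)) -> 3*acc > 3) and (t + 3*w != -5 -> 3*acc > 3).
Check whether (2*n > -1 -> 3*acc > 2*w - 13) and ((not (t + 3*w != -5)) -> 3*acc > 0) and (t + 3*w != -5 -> 3*acc > 3) implies it.
Countermodel: at the initial state acc = 1, n = 0, t = -26, w = 7, the precondition holds but the weakest precondition fails.
Answer: invalid


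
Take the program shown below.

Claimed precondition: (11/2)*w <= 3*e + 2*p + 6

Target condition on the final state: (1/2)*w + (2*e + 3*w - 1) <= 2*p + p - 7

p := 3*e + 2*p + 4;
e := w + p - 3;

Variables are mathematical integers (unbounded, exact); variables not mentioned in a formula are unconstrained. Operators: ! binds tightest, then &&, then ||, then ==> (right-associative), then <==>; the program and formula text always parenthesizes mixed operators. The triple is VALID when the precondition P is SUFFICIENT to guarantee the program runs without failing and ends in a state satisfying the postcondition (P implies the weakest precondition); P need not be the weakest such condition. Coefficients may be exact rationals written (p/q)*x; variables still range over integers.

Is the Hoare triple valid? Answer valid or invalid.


Working backward. After the program, the postcondition (1/2)*w + (2*e + 3*w - 1) <= 2*p + p - 7 must hold; in canonical form it is 2*e + (7/2)*w <= 3*p - 6.
Before e := w + p - 3: (11/2)*w <= p
Before p := 3*e + 2*p + 4: (11/2)*w <= 3*e + 2*p + 4
The weakest precondition is (11/2)*w <= 3*e + 2*p + 4.
Check whether (11/2)*w <= 3*e + 2*p + 6 implies it.
Countermodel: at the initial state e = -7, p = 0, w = -3, the precondition holds but the weakest precondition fails.
Answer: invalid


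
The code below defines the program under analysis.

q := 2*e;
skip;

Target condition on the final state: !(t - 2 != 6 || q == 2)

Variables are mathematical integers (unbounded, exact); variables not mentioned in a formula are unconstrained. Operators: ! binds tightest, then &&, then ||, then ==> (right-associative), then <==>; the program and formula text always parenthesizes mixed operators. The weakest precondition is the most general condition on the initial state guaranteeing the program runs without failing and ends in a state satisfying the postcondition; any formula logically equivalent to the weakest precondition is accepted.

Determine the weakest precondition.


Working backward. After the program, the postcondition !(t - 2 != 6 || q == 2) must hold; in canonical form it is !(t != 8 || q == 2).
Before skip: !(t != 8 || q == 2)
Before q := 2*e: !(t != 8 || 2*e == 2)
Answer: WP = !(t != 8 || 2*e == 2)


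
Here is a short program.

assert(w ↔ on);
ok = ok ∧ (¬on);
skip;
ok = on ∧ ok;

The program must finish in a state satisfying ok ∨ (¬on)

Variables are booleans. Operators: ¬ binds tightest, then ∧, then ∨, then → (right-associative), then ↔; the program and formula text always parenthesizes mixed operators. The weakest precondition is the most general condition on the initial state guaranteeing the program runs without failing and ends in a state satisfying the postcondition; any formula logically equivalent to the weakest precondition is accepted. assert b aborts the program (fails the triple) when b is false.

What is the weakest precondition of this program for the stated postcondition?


Working backward. After the program, ok ∨ (¬on) must hold.
Before ok := on ∧ ok: (on ∧ ok) ∨ (¬on)
Before skip: (on ∧ ok) ∨ (¬on)
Before ok := ok ∧ (¬on): ¬on
Before assert w ↔ on: (w ↔ on) ∧ (¬on)
Answer: WP = (w ↔ on) ∧ (¬on)


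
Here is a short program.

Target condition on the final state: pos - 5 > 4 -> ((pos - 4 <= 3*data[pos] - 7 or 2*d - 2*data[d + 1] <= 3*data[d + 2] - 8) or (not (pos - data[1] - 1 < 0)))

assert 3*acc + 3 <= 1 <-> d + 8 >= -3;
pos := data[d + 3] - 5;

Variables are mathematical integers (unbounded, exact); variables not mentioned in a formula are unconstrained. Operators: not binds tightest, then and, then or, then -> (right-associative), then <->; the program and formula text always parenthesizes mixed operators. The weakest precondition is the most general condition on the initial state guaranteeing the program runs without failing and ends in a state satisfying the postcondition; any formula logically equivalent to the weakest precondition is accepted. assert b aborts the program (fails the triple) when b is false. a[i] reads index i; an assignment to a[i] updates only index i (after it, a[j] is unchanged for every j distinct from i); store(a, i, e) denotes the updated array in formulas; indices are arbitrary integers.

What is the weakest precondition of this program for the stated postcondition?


Working backward. After the program, the postcondition pos - 5 > 4 -> ((pos - 4 <= 3*data[pos] - 7 or 2*d - 2*data[d + 1] <= 3*data[d + 2] - 8) or (not (pos - data[1] - 1 < 0))) must hold; in canonical form it is pos > 9 -> (pos <= 3*data[pos] - 3 or 2*d <= 2*data[d + 1] + 3*data[d + 2] - 8 or (not (pos < data[1] + 1))).
Before pos := data[d + 3] - 5: data[d + 3] > 14 -> (data[d + 3] <= 3*data[data[d + 3] - 5] + 2 or 2*d <= 2*data[d + 1] + 3*data[d + 2] - 8 or (not (data[d + 3] < data[1] + 6)))
Before assert 3*acc + 3 <= 1 <-> d + 8 >= -3: (3*acc <= -2 <-> d >= -11) and (data[d + 3] > 14 -> (data[d + 3] <= 3*data[data[d + 3] - 5] + 2 or 2*d <= 2*data[d + 1] + 3*data[d + 2] - 8 or (not (data[d + 3] < data[1] + 6))))
Answer: WP = (3*acc <= -2 <-> d >= -11) and (data[d + 3] > 14 -> (data[d + 3] <= 3*data[data[d + 3] - 5] + 2 or 2*d <= 2*data[d + 1] + 3*data[d + 2] - 8 or (not (data[d + 3] < data[1] + 6))))


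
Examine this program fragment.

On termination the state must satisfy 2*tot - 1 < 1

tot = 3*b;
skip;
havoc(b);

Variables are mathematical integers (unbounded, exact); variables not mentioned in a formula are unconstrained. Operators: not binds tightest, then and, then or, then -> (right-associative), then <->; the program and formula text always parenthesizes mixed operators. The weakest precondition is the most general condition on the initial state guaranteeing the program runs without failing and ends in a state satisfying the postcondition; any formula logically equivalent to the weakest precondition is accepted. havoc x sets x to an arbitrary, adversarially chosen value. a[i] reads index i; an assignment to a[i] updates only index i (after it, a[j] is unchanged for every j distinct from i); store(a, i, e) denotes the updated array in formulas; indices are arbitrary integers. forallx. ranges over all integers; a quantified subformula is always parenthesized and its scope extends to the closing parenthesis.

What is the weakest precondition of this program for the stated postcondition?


Working backward. After the program, the postcondition 2*tot - 1 < 1 must hold; in canonical form it is 2*tot < 2.
Before havoc b: 2*tot < 2
Before skip: 2*tot < 2
Before tot := 3*b: 6*b < 2
Answer: WP = 6*b < 2


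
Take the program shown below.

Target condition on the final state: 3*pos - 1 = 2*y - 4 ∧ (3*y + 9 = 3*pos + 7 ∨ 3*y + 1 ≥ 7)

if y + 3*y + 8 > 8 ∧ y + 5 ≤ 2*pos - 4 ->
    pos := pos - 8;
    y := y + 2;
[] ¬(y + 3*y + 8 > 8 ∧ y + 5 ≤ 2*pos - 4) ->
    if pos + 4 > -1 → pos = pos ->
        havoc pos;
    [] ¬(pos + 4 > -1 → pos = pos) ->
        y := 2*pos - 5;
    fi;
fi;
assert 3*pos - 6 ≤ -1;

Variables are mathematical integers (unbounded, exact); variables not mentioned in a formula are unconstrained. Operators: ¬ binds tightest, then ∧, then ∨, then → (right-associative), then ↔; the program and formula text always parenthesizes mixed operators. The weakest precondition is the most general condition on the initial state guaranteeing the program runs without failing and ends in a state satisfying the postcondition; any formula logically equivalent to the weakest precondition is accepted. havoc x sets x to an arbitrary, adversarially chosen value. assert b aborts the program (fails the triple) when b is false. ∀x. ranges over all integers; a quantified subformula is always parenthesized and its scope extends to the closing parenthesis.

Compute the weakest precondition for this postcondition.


Working backward. After the program, the postcondition 3*pos - 1 = 2*y - 4 ∧ (3*y + 9 = 3*pos + 7 ∨ 3*y + 1 ≥ 7) must hold; in canonical form it is 3*pos = 2*y - 3 ∧ (3*y = 3*pos - 2 ∨ 3*y ≥ 6).
Before assert 3*pos - 6 ≤ -1: 3*pos ≤ 5 ∧ 3*pos = 2*y - 3 ∧ (3*y = 3*pos - 2 ∨ 3*y ≥ 6)
Then branch requires 3*pos ≤ 29 ∧ 3*pos = 2*y + 25 ∧ (3*y = 3*pos - 32 ∨ 3*y ≥ 0); else branch requires ∀pos_1. (3*pos_1 ≤ 5 ∧ 3*pos_1 = 2*y - 3 ∧ (3*y = 3*pos_1 - 2 ∨ 3*y ≥ 6)).
Before the if: ((4*y > 0 ∧ y ≤ 2*pos - 9) → (3*pos ≤ 29 ∧ 3*pos = 2*y + 25 ∧ (3*y = 3*pos - 32 ∨ 3*y ≥ 0))) ∧ ((¬(4*y > 0 ∧ y ≤ 2*pos - 9)) → (∀pos_1. (3*pos_1 ≤ 5 ∧ 3*pos_1 = 2*y - 3 ∧ (3*y = 3*pos_1 - 2 ∨ 3*y ≥ 6))))
Answer: WP = ((4*y > 0 ∧ y ≤ 2*pos - 9) → (3*pos ≤ 29 ∧ 3*pos = 2*y + 25 ∧ (3*y = 3*pos - 32 ∨ 3*y ≥ 0))) ∧ ((¬(4*y > 0 ∧ y ≤ 2*pos - 9)) → (∀pos_1. (3*pos_1 ≤ 5 ∧ 3*pos_1 = 2*y - 3 ∧ (3*y = 3*pos_1 - 2 ∨ 3*y ≥ 6))))


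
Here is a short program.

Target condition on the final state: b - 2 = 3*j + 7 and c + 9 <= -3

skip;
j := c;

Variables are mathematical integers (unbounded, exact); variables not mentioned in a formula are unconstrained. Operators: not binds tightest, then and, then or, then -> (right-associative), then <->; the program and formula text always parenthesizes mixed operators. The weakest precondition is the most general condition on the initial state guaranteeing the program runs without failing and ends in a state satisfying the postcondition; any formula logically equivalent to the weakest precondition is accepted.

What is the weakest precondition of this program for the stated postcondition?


Working backward. After the program, the postcondition b - 2 = 3*j + 7 and c + 9 <= -3 must hold; in canonical form it is b = 3*j + 9 and c <= -12.
Before j := c: b = 3*c + 9 and c <= -12
Before skip: b = 3*c + 9 and c <= -12
Answer: WP = b = 3*c + 9 and c <= -12


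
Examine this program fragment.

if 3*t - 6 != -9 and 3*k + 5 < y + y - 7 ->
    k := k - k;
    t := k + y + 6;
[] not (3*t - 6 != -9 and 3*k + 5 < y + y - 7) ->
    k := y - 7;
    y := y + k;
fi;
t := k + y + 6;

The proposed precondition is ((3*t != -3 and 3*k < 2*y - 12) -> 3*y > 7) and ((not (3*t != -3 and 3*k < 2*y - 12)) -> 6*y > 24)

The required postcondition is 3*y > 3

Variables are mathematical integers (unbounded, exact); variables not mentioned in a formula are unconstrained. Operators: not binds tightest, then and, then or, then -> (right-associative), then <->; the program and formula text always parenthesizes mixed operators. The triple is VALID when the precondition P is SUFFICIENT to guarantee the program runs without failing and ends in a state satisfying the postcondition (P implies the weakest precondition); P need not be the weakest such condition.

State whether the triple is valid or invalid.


Working backward. After the program, 3*y > 3 must hold.
Before t := k + y + 6: 3*y > 3
Then branch requires 3*y > 3; else branch requires 6*y > 24.
Before the if: ((3*t != -3 and 3*k < 2*y - 12) -> 3*y > 3) and ((not (3*t != -3 and 3*k < 2*y - 12)) -> 6*y > 24)
The weakest precondition is ((3*t != -3 and 3*k < 2*y - 12) -> 3*y > 3) and ((not (3*t != -3 and 3*k < 2*y - 12)) -> 6*y > 24).
Check whether ((3*t != -3 and 3*k < 2*y - 12) -> 3*y > 7) and ((not (3*t != -3 and 3*k < 2*y - 12)) -> 6*y > 24) implies it.
Every state satisfying the precondition satisfies the weakest precondition: the implication holds.
Answer: valid


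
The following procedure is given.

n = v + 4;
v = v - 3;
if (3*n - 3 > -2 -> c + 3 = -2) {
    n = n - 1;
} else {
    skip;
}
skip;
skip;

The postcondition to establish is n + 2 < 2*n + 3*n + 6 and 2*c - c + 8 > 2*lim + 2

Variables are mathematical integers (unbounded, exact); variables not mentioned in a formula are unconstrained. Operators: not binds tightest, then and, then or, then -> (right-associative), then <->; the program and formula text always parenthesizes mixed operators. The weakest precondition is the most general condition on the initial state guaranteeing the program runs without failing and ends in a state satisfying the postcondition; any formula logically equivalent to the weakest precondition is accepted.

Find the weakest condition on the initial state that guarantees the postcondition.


Working backward. After the program, the postcondition n + 2 < 2*n + 3*n + 6 and 2*c - c + 8 > 2*lim + 2 must hold; in canonical form it is 4*n > -4 and c > 2*lim - 6.
Before skip: 4*n > -4 and c > 2*lim - 6
Before skip: 4*n > -4 and c > 2*lim - 6
Then branch requires 4*n > 0 and c > 2*lim - 6; else branch requires 4*n > -4 and c > 2*lim - 6.
Before the if: ((3*n > 1 -> c = -5) -> (4*n > 0 and c > 2*lim - 6)) and ((not (3*n > 1 -> c = -5)) -> (4*n > -4 and c > 2*lim - 6))
Before v := v - 3: ((3*n > 1 -> c = -5) -> (4*n > 0 and c > 2*lim - 6)) and ((not (3*n > 1 -> c = -5)) -> (4*n > -4 and c > 2*lim - 6))
Before n := v + 4: ((3*v > -11 -> c = -5) -> (4*v > -16 and c > 2*lim - 6)) and ((not (3*v > -11 -> c = -5)) -> (4*v > -20 and c > 2*lim - 6))
Answer: WP = ((3*v > -11 -> c = -5) -> (4*v > -16 and c > 2*lim - 6)) and ((not (3*v > -11 -> c = -5)) -> (4*v > -20 and c > 2*lim - 6))


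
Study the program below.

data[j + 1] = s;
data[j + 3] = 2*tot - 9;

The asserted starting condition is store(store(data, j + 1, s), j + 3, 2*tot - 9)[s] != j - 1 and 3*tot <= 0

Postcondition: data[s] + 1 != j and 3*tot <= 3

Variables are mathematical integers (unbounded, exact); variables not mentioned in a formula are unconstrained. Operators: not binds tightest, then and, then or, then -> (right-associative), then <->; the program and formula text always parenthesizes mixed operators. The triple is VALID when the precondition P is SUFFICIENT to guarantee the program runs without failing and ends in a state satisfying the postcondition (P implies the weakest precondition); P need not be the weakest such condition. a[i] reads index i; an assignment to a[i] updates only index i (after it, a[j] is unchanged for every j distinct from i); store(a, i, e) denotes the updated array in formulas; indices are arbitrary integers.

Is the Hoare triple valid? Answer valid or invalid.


Working backward. After the program, the postcondition data[s] + 1 != j and 3*tot <= 3 must hold; in canonical form it is data[s] != j - 1 and 3*tot <= 3.
Before data[j + 3] := 2*tot - 9: store(data, j + 3, 2*tot - 9)[s] != j - 1 and 3*tot <= 3
Before data[j + 1] := s: store(store(data, j + 1, s), j + 3, 2*tot - 9)[s] != j - 1 and 3*tot <= 3
The weakest precondition is store(store(data, j + 1, s), j + 3, 2*tot - 9)[s] != j - 1 and 3*tot <= 3.
Check whether store(store(data, j + 1, s), j + 3, 2*tot - 9)[s] != j - 1 and 3*tot <= 0 implies it.
Every state satisfying the precondition satisfies the weakest precondition: the implication holds.
Answer: valid


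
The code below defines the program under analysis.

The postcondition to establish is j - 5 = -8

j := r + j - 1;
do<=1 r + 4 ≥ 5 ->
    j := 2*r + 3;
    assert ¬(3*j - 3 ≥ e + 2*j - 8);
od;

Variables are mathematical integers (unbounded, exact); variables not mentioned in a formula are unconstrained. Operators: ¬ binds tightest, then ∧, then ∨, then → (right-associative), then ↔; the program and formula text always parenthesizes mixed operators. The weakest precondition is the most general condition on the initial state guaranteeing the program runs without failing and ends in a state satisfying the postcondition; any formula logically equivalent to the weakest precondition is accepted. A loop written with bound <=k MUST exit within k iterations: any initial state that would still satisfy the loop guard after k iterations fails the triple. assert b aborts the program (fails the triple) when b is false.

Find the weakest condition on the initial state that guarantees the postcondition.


Working backward. After the program, the postcondition j - 5 = -8 must hold; in canonical form it is j = -3.
Before the loop (bound <=1), unroll the exhaustion recursion (WP_0 = exit-now case; WP_j = one more guarded iteration, up to j = 1):
  WP_0: (¬(r ≥ 1)) ∧ j = -3
  WP_1: (r ≥ 1 → ((¬(2*r ≥ e - 8)) ∧ (¬(r ≥ 1)) ∧ 2*r = -6)) ∧ ((¬(r ≥ 1)) → j = -3)
So before the loop: (r ≥ 1 → ((¬(2*r ≥ e - 8)) ∧ (¬(r ≥ 1)) ∧ 2*r = -6)) ∧ ((¬(r ≥ 1)) → j = -3)
Before j := r + j - 1: (r ≥ 1 → ((¬(2*r ≥ e - 8)) ∧ (¬(r ≥ 1)) ∧ 2*r = -6)) ∧ ((¬(r ≥ 1)) → j + r = -2)
Answer: WP = (r ≥ 1 → ((¬(2*r ≥ e - 8)) ∧ (¬(r ≥ 1)) ∧ 2*r = -6)) ∧ ((¬(r ≥ 1)) → j + r = -2)


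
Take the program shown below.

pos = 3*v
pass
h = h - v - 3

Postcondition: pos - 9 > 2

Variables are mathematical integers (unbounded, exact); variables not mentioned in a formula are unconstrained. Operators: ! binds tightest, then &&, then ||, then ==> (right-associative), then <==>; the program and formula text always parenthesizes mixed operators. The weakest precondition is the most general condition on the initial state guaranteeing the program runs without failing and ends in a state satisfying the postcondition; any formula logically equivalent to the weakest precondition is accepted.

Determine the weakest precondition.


Working backward. After the program, the postcondition pos - 9 > 2 must hold; in canonical form it is pos > 11.
Before h := h - v - 3: pos > 11
Before skip: pos > 11
Before pos := 3*v: 3*v > 11
Answer: WP = 3*v > 11


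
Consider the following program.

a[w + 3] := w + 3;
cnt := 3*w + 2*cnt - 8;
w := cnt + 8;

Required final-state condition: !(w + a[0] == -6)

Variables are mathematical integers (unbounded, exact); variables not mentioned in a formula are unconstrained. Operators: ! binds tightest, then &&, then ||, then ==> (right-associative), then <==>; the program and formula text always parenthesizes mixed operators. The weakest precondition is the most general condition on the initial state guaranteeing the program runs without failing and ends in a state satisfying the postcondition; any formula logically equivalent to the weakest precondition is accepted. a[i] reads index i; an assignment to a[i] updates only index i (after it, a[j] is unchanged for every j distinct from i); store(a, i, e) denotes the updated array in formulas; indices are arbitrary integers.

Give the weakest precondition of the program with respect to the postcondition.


Working backward. After the program, the postcondition !(w + a[0] == -6) must hold; in canonical form it is !(a[0] + w == -6).
Before w := cnt + 8: !(a[0] + cnt == -14)
Before cnt := 3*w + 2*cnt - 8: !(a[0] + 2*cnt + 3*w == -6)
Before a[w + 3] := w + 3: !(store(a, w + 3, w + 3)[0] + 2*cnt + 3*w == -6)
Answer: WP = !(store(a, w + 3, w + 3)[0] + 2*cnt + 3*w == -6)


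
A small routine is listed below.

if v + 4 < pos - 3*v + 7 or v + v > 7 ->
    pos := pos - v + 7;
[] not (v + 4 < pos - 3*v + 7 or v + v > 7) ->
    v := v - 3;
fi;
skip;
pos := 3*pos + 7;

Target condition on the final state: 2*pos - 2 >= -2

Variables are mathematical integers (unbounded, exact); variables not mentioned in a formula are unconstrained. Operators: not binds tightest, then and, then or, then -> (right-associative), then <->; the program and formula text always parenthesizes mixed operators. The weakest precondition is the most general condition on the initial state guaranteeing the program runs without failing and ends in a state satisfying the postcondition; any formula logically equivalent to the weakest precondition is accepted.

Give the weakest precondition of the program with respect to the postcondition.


Working backward. After the program, the postcondition 2*pos - 2 >= -2 must hold; in canonical form it is 2*pos >= 0.
Before pos := 3*pos + 7: 6*pos >= -14
Before skip: 6*pos >= -14
Then branch requires 6*pos >= 6*v - 56; else branch requires 6*pos >= -14.
Before the if: ((4*v < pos + 3 or 2*v > 7) -> 6*pos >= 6*v - 56) and ((not (4*v < pos + 3 or 2*v > 7)) -> 6*pos >= -14)
Answer: WP = ((4*v < pos + 3 or 2*v > 7) -> 6*pos >= 6*v - 56) and ((not (4*v < pos + 3 or 2*v > 7)) -> 6*pos >= -14)


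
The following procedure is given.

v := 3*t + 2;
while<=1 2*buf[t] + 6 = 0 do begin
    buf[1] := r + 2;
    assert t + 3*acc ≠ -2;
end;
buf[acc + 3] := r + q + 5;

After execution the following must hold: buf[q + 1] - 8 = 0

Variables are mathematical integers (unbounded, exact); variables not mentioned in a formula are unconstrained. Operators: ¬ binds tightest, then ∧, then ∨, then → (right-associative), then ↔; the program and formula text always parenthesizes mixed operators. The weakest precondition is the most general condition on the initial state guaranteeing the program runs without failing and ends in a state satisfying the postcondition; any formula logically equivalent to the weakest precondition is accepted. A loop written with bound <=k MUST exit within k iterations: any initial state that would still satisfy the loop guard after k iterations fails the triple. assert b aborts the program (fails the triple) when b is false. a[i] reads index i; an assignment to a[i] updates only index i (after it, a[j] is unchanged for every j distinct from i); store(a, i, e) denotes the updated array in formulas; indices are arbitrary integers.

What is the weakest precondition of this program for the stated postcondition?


Working backward. After the program, the postcondition buf[q + 1] - 8 = 0 must hold; in canonical form it is buf[q + 1] = 8.
Before buf[acc + 3] := r + q + 5: store(buf, acc + 3, q + r + 5)[q + 1] = 8
Before the loop (bound <=1), unroll the exhaustion recursion (WP_0 = exit-now case; WP_j = one more guarded iteration, up to j = 1):
  WP_0: (¬(2*buf[t] = -6)) ∧ store(buf, acc + 3, q + r + 5)[q + 1] = 8
  WP_1: (2*buf[t] = -6 → (3*acc + t ≠ -2 ∧ (¬(2*store(buf, 1, r + 2)[t] = -6)) ∧ store(store(buf, 1, r + 2), acc + 3, q + r + 5)[q + 1] = 8)) ∧ ((¬(2*buf[t] = -6)) → store(buf, acc + 3, q + r + 5)[q + 1] = 8)
So before the loop: (2*buf[t] = -6 → (3*acc + t ≠ -2 ∧ (¬(2*store(buf, 1, r + 2)[t] = -6)) ∧ store(store(buf, 1, r + 2), acc + 3, q + r + 5)[q + 1] = 8)) ∧ ((¬(2*buf[t] = -6)) → store(buf, acc + 3, q + r + 5)[q + 1] = 8)
Before v := 3*t + 2: (2*buf[t] = -6 → (3*acc + t ≠ -2 ∧ (¬(2*store(buf, 1, r + 2)[t] = -6)) ∧ store(store(buf, 1, r + 2), acc + 3, q + r + 5)[q + 1] = 8)) ∧ ((¬(2*buf[t] = -6)) → store(buf, acc + 3, q + r + 5)[q + 1] = 8)
Answer: WP = (2*buf[t] = -6 → (3*acc + t ≠ -2 ∧ (¬(2*store(buf, 1, r + 2)[t] = -6)) ∧ store(store(buf, 1, r + 2), acc + 3, q + r + 5)[q + 1] = 8)) ∧ ((¬(2*buf[t] = -6)) → store(buf, acc + 3, q + r + 5)[q + 1] = 8)


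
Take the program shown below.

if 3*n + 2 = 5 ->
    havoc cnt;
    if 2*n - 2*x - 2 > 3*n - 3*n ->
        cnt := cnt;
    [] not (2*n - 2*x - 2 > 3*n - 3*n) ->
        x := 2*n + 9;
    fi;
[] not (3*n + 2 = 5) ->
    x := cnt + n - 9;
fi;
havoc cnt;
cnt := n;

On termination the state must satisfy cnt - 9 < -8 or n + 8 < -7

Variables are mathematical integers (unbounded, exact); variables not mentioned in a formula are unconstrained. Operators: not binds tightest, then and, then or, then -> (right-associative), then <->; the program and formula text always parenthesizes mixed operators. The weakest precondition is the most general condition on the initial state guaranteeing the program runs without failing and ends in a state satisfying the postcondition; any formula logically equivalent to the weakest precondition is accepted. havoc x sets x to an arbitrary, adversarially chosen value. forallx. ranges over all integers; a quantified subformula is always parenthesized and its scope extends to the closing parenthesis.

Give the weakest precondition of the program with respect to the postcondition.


Working backward. After the program, the postcondition cnt - 9 < -8 or n + 8 < -7 must hold; in canonical form it is cnt < 1 or n < -15.
Before cnt := n: n < 1 or n < -15
Before havoc cnt: n < 1 or n < -15
Then branch requires (2*n > 2*x + 2 -> (n < 1 or n < -15)) and ((not (2*n > 2*x + 2)) -> (n < 1 or n < -15)); else branch requires n < 1 or n < -15.
Before the if: (3*n = 3 -> ((2*n > 2*x + 2 -> (n < 1 or n < -15)) and ((not (2*n > 2*x + 2)) -> (n < 1 or n < -15)))) and ((not (3*n = 3)) -> (n < 1 or n < -15))
Answer: WP = (3*n = 3 -> ((2*n > 2*x + 2 -> (n < 1 or n < -15)) and ((not (2*n > 2*x + 2)) -> (n < 1 or n < -15)))) and ((not (3*n = 3)) -> (n < 1 or n < -15))


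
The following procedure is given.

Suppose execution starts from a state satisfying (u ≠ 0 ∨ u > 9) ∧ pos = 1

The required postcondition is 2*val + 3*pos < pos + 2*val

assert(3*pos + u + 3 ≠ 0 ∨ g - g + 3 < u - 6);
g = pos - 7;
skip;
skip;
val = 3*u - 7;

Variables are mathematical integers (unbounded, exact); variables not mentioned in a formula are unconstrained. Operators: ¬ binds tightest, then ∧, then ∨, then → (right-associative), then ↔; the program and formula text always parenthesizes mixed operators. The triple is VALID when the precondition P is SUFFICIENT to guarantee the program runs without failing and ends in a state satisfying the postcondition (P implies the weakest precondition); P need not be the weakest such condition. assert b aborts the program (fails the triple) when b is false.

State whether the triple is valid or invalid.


Working backward. After the program, the postcondition 2*val + 3*pos < pos + 2*val must hold; in canonical form it is 2*pos < 0.
Before val := 3*u - 7: 2*pos < 0
Before skip: 2*pos < 0
Before skip: 2*pos < 0
Before g := pos - 7: 2*pos < 0
Before assert 3*pos + u + 3 ≠ 0 ∨ g - g + 3 < u - 6: (3*pos + u ≠ -3 ∨ u > 9) ∧ 2*pos < 0
The weakest precondition is (3*pos + u ≠ -3 ∨ u > 9) ∧ 2*pos < 0.
Check whether (u ≠ 0 ∨ u > 9) ∧ pos = 1 implies it.
Countermodel: at the initial state pos = 1, u = 1, the precondition holds but the weakest precondition fails.
Answer: invalid


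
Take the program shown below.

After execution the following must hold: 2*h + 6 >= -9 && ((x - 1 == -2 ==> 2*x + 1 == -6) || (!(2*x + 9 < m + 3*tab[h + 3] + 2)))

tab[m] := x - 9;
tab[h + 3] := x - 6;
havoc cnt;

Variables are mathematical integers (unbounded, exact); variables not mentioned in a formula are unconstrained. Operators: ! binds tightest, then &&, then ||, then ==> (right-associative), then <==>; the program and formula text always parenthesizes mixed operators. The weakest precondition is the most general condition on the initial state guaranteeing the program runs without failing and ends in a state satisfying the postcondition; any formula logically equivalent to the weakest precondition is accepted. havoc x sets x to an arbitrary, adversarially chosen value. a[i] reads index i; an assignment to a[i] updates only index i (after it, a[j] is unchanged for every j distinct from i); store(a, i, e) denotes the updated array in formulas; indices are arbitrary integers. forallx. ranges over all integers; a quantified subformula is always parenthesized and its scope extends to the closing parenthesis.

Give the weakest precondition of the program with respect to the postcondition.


Working backward. After the program, the postcondition 2*h + 6 >= -9 && ((x - 1 == -2 ==> 2*x + 1 == -6) || (!(2*x + 9 < m + 3*tab[h + 3] + 2))) must hold; in canonical form it is 2*h >= -15 && ((x == -1 ==> 2*x == -7) || (!(2*x < 3*tab[h + 3] + m - 7))).
Before havoc cnt: 2*h >= -15 && ((x == -1 ==> 2*x == -7) || (!(2*x < 3*tab[h + 3] + m - 7)))
Before tab[h + 3] := x - 6: 2*h >= -15 && ((x == -1 ==> 2*x == -7) || (!(2*x < 3*store(tab, h + 3, x - 6)[h + 3] + m - 7)))
Before tab[m] := x - 9: 2*h >= -15 && ((x == -1 ==> 2*x == -7) || (!(2*x < 3*store(store(tab, m, x - 9), h + 3, x - 6)[h + 3] + m - 7)))
Answer: WP = 2*h >= -15 && ((x == -1 ==> 2*x == -7) || (!(2*x < 3*store(store(tab, m, x - 9), h + 3, x - 6)[h + 3] + m - 7)))
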